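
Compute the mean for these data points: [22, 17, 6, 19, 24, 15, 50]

21.8571

Step 1: Sum all values: 22 + 17 + 6 + 19 + 24 + 15 + 50 = 153
Step 2: Count the number of values: n = 7
Step 3: Mean = sum / n = 153 / 7 = 21.8571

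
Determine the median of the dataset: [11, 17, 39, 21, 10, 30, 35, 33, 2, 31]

25.5

Step 1: Sort the data in ascending order: [2, 10, 11, 17, 21, 30, 31, 33, 35, 39]
Step 2: The number of values is n = 10.
Step 3: Since n is even, the median is the average of positions 5 and 6:
  Median = (21 + 30) / 2 = 25.5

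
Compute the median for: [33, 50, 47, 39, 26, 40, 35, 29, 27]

35

Step 1: Sort the data in ascending order: [26, 27, 29, 33, 35, 39, 40, 47, 50]
Step 2: The number of values is n = 9.
Step 3: Since n is odd, the median is the middle value at position 5: 35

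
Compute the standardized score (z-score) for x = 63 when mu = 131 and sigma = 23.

-2.9565

Step 1: Recall the z-score formula: z = (x - mu) / sigma
Step 2: Substitute values: z = (63 - 131) / 23
Step 3: z = -68 / 23 = -2.9565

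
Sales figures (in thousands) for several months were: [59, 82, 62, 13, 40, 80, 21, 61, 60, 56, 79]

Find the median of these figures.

60

Step 1: Sort the data in ascending order: [13, 21, 40, 56, 59, 60, 61, 62, 79, 80, 82]
Step 2: The number of values is n = 11.
Step 3: Since n is odd, the median is the middle value at position 6: 60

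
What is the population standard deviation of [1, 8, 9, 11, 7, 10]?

3.2489

Step 1: Compute the mean: 7.6667
Step 2: Sum of squared deviations from the mean: 63.3333
Step 3: Population variance = 63.3333 / 6 = 10.5556
Step 4: Standard deviation = sqrt(10.5556) = 3.2489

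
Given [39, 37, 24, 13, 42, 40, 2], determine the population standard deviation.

14.4363

Step 1: Compute the mean: 28.1429
Step 2: Sum of squared deviations from the mean: 1458.8571
Step 3: Population variance = 1458.8571 / 7 = 208.4082
Step 4: Standard deviation = sqrt(208.4082) = 14.4363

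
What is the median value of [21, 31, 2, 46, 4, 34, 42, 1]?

26

Step 1: Sort the data in ascending order: [1, 2, 4, 21, 31, 34, 42, 46]
Step 2: The number of values is n = 8.
Step 3: Since n is even, the median is the average of positions 4 and 5:
  Median = (21 + 31) / 2 = 26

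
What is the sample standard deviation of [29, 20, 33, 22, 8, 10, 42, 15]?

11.7222

Step 1: Compute the mean: 22.375
Step 2: Sum of squared deviations from the mean: 961.875
Step 3: Sample variance = 961.875 / 7 = 137.4107
Step 4: Standard deviation = sqrt(137.4107) = 11.7222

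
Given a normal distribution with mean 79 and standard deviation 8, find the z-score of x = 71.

-1

Step 1: Recall the z-score formula: z = (x - mu) / sigma
Step 2: Substitute values: z = (71 - 79) / 8
Step 3: z = -8 / 8 = -1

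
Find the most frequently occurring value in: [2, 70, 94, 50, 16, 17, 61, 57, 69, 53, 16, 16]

16

Step 1: Count the frequency of each value:
  2: appears 1 time(s)
  16: appears 3 time(s)
  17: appears 1 time(s)
  50: appears 1 time(s)
  53: appears 1 time(s)
  57: appears 1 time(s)
  61: appears 1 time(s)
  69: appears 1 time(s)
  70: appears 1 time(s)
  94: appears 1 time(s)
Step 2: The value 16 appears most frequently (3 times).
Step 3: Mode = 16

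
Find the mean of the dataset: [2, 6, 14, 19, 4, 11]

9.3333

Step 1: Sum all values: 2 + 6 + 14 + 19 + 4 + 11 = 56
Step 2: Count the number of values: n = 6
Step 3: Mean = sum / n = 56 / 6 = 9.3333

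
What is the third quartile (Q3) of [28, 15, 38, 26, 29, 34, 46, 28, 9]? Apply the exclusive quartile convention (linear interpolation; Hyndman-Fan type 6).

36

Step 1: Sort the data: [9, 15, 26, 28, 28, 29, 34, 38, 46]
Step 2: n = 9
Step 3: Using the exclusive quartile method:
  Q1 = 20.5
  Q2 (median) = 28
  Q3 = 36
  IQR = Q3 - Q1 = 36 - 20.5 = 15.5
Step 4: Q3 = 36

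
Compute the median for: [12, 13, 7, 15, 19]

13

Step 1: Sort the data in ascending order: [7, 12, 13, 15, 19]
Step 2: The number of values is n = 5.
Step 3: Since n is odd, the median is the middle value at position 3: 13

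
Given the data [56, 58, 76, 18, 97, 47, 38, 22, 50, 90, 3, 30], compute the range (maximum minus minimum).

94

Step 1: Identify the maximum value: max = 97
Step 2: Identify the minimum value: min = 3
Step 3: Range = max - min = 97 - 3 = 94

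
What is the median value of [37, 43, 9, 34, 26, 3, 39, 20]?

30

Step 1: Sort the data in ascending order: [3, 9, 20, 26, 34, 37, 39, 43]
Step 2: The number of values is n = 8.
Step 3: Since n is even, the median is the average of positions 4 and 5:
  Median = (26 + 34) / 2 = 30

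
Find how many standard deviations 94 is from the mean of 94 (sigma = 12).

0

Step 1: Recall the z-score formula: z = (x - mu) / sigma
Step 2: Substitute values: z = (94 - 94) / 12
Step 3: z = 0 / 12 = 0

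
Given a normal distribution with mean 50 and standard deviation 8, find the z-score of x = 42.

-1

Step 1: Recall the z-score formula: z = (x - mu) / sigma
Step 2: Substitute values: z = (42 - 50) / 8
Step 3: z = -8 / 8 = -1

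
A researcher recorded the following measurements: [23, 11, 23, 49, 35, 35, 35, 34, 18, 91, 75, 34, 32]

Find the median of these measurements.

34

Step 1: Sort the data in ascending order: [11, 18, 23, 23, 32, 34, 34, 35, 35, 35, 49, 75, 91]
Step 2: The number of values is n = 13.
Step 3: Since n is odd, the median is the middle value at position 7: 34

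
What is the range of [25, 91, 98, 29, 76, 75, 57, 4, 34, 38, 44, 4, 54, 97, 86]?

94

Step 1: Identify the maximum value: max = 98
Step 2: Identify the minimum value: min = 4
Step 3: Range = max - min = 98 - 4 = 94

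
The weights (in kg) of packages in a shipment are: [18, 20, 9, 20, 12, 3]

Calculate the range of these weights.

17

Step 1: Identify the maximum value: max = 20
Step 2: Identify the minimum value: min = 3
Step 3: Range = max - min = 20 - 3 = 17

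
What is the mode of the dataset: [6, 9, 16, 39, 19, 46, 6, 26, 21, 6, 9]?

6

Step 1: Count the frequency of each value:
  6: appears 3 time(s)
  9: appears 2 time(s)
  16: appears 1 time(s)
  19: appears 1 time(s)
  21: appears 1 time(s)
  26: appears 1 time(s)
  39: appears 1 time(s)
  46: appears 1 time(s)
Step 2: The value 6 appears most frequently (3 times).
Step 3: Mode = 6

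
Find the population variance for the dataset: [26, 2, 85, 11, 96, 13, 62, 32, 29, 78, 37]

945.9669

Step 1: Compute the mean: (26 + 2 + 85 + 11 + 96 + 13 + 62 + 32 + 29 + 78 + 37) / 11 = 42.8182
Step 2: Compute squared deviations from the mean:
  (26 - 42.8182)^2 = 282.8512
  (2 - 42.8182)^2 = 1666.124
  (85 - 42.8182)^2 = 1779.3058
  (11 - 42.8182)^2 = 1012.3967
  (96 - 42.8182)^2 = 2828.3058
  (13 - 42.8182)^2 = 889.124
  (62 - 42.8182)^2 = 367.9421
  (32 - 42.8182)^2 = 117.0331
  (29 - 42.8182)^2 = 190.9421
  (78 - 42.8182)^2 = 1237.7603
  (37 - 42.8182)^2 = 33.8512
Step 3: Sum of squared deviations = 10405.6364
Step 4: Population variance = 10405.6364 / 11 = 945.9669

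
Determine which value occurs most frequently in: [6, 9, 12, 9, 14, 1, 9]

9

Step 1: Count the frequency of each value:
  1: appears 1 time(s)
  6: appears 1 time(s)
  9: appears 3 time(s)
  12: appears 1 time(s)
  14: appears 1 time(s)
Step 2: The value 9 appears most frequently (3 times).
Step 3: Mode = 9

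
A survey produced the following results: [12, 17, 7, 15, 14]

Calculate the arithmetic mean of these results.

13

Step 1: Sum all values: 12 + 17 + 7 + 15 + 14 = 65
Step 2: Count the number of values: n = 5
Step 3: Mean = sum / n = 65 / 5 = 13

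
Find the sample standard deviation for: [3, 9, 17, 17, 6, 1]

6.8823

Step 1: Compute the mean: 8.8333
Step 2: Sum of squared deviations from the mean: 236.8333
Step 3: Sample variance = 236.8333 / 5 = 47.3667
Step 4: Standard deviation = sqrt(47.3667) = 6.8823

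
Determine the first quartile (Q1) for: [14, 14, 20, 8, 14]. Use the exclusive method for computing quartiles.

11

Step 1: Sort the data: [8, 14, 14, 14, 20]
Step 2: n = 5
Step 3: Using the exclusive quartile method:
  Q1 = 11
  Q2 (median) = 14
  Q3 = 17
  IQR = Q3 - Q1 = 17 - 11 = 6
Step 4: Q1 = 11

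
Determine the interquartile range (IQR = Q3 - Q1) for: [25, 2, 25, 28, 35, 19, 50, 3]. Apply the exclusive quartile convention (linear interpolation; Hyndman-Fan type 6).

26.25

Step 1: Sort the data: [2, 3, 19, 25, 25, 28, 35, 50]
Step 2: n = 8
Step 3: Using the exclusive quartile method:
  Q1 = 7
  Q2 (median) = 25
  Q3 = 33.25
  IQR = Q3 - Q1 = 33.25 - 7 = 26.25
Step 4: IQR = 26.25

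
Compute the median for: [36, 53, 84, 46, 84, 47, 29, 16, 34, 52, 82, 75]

49.5

Step 1: Sort the data in ascending order: [16, 29, 34, 36, 46, 47, 52, 53, 75, 82, 84, 84]
Step 2: The number of values is n = 12.
Step 3: Since n is even, the median is the average of positions 6 and 7:
  Median = (47 + 52) / 2 = 49.5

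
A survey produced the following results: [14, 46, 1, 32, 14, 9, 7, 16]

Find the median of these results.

14

Step 1: Sort the data in ascending order: [1, 7, 9, 14, 14, 16, 32, 46]
Step 2: The number of values is n = 8.
Step 3: Since n is even, the median is the average of positions 4 and 5:
  Median = (14 + 14) / 2 = 14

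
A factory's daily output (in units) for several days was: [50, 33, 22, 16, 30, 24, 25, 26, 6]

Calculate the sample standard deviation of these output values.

12.0497

Step 1: Compute the mean: 25.7778
Step 2: Sum of squared deviations from the mean: 1161.5556
Step 3: Sample variance = 1161.5556 / 8 = 145.1944
Step 4: Standard deviation = sqrt(145.1944) = 12.0497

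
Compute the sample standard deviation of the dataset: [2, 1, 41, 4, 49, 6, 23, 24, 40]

18.8178

Step 1: Compute the mean: 21.1111
Step 2: Sum of squared deviations from the mean: 2832.8889
Step 3: Sample variance = 2832.8889 / 8 = 354.1111
Step 4: Standard deviation = sqrt(354.1111) = 18.8178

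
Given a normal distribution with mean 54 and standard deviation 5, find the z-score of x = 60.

1.2

Step 1: Recall the z-score formula: z = (x - mu) / sigma
Step 2: Substitute values: z = (60 - 54) / 5
Step 3: z = 6 / 5 = 1.2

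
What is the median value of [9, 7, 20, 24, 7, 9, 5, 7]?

8

Step 1: Sort the data in ascending order: [5, 7, 7, 7, 9, 9, 20, 24]
Step 2: The number of values is n = 8.
Step 3: Since n is even, the median is the average of positions 4 and 5:
  Median = (7 + 9) / 2 = 8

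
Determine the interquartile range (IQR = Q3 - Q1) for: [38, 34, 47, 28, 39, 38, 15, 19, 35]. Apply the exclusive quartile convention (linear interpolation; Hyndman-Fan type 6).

15

Step 1: Sort the data: [15, 19, 28, 34, 35, 38, 38, 39, 47]
Step 2: n = 9
Step 3: Using the exclusive quartile method:
  Q1 = 23.5
  Q2 (median) = 35
  Q3 = 38.5
  IQR = Q3 - Q1 = 38.5 - 23.5 = 15
Step 4: IQR = 15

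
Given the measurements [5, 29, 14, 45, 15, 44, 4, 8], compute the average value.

20.5

Step 1: Sum all values: 5 + 29 + 14 + 45 + 15 + 44 + 4 + 8 = 164
Step 2: Count the number of values: n = 8
Step 3: Mean = sum / n = 164 / 8 = 20.5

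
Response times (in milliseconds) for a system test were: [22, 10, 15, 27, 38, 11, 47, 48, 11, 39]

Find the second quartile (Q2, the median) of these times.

24.5

Step 1: Sort the data: [10, 11, 11, 15, 22, 27, 38, 39, 47, 48]
Step 2: n = 10
Step 3: Q2 is the median. Since n is even, it is the average of the values at positions 5 and 6:
  Q2 = (22 + 27) / 2 = 24.5
Step 4: Q2 = 24.5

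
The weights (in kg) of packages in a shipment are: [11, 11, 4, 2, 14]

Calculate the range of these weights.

12

Step 1: Identify the maximum value: max = 14
Step 2: Identify the minimum value: min = 2
Step 3: Range = max - min = 14 - 2 = 12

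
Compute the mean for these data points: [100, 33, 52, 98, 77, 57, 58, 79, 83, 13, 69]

65.3636

Step 1: Sum all values: 100 + 33 + 52 + 98 + 77 + 57 + 58 + 79 + 83 + 13 + 69 = 719
Step 2: Count the number of values: n = 11
Step 3: Mean = sum / n = 719 / 11 = 65.3636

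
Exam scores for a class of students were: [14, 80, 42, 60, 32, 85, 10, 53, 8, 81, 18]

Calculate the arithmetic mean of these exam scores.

43.9091

Step 1: Sum all values: 14 + 80 + 42 + 60 + 32 + 85 + 10 + 53 + 8 + 81 + 18 = 483
Step 2: Count the number of values: n = 11
Step 3: Mean = sum / n = 483 / 11 = 43.9091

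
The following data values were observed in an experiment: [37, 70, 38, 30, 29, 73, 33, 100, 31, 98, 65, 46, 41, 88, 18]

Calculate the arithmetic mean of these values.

53.1333

Step 1: Sum all values: 37 + 70 + 38 + 30 + 29 + 73 + 33 + 100 + 31 + 98 + 65 + 46 + 41 + 88 + 18 = 797
Step 2: Count the number of values: n = 15
Step 3: Mean = sum / n = 797 / 15 = 53.1333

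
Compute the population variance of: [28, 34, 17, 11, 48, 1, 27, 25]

181.1094

Step 1: Compute the mean: (28 + 34 + 17 + 11 + 48 + 1 + 27 + 25) / 8 = 23.875
Step 2: Compute squared deviations from the mean:
  (28 - 23.875)^2 = 17.0156
  (34 - 23.875)^2 = 102.5156
  (17 - 23.875)^2 = 47.2656
  (11 - 23.875)^2 = 165.7656
  (48 - 23.875)^2 = 582.0156
  (1 - 23.875)^2 = 523.2656
  (27 - 23.875)^2 = 9.7656
  (25 - 23.875)^2 = 1.2656
Step 3: Sum of squared deviations = 1448.875
Step 4: Population variance = 1448.875 / 8 = 181.1094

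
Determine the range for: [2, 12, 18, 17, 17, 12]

16

Step 1: Identify the maximum value: max = 18
Step 2: Identify the minimum value: min = 2
Step 3: Range = max - min = 18 - 2 = 16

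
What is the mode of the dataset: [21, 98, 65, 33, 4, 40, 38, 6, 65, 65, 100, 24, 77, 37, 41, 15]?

65

Step 1: Count the frequency of each value:
  4: appears 1 time(s)
  6: appears 1 time(s)
  15: appears 1 time(s)
  21: appears 1 time(s)
  24: appears 1 time(s)
  33: appears 1 time(s)
  37: appears 1 time(s)
  38: appears 1 time(s)
  40: appears 1 time(s)
  41: appears 1 time(s)
  65: appears 3 time(s)
  77: appears 1 time(s)
  98: appears 1 time(s)
  100: appears 1 time(s)
Step 2: The value 65 appears most frequently (3 times).
Step 3: Mode = 65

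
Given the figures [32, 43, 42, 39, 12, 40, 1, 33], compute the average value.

30.25

Step 1: Sum all values: 32 + 43 + 42 + 39 + 12 + 40 + 1 + 33 = 242
Step 2: Count the number of values: n = 8
Step 3: Mean = sum / n = 242 / 8 = 30.25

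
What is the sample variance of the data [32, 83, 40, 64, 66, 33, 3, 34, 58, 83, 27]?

633.4727

Step 1: Compute the mean: (32 + 83 + 40 + 64 + 66 + 33 + 3 + 34 + 58 + 83 + 27) / 11 = 47.5455
Step 2: Compute squared deviations from the mean:
  (32 - 47.5455)^2 = 241.6612
  (83 - 47.5455)^2 = 1257.0248
  (40 - 47.5455)^2 = 56.9339
  (64 - 47.5455)^2 = 270.7521
  (66 - 47.5455)^2 = 340.5702
  (33 - 47.5455)^2 = 211.5702
  (3 - 47.5455)^2 = 1984.2975
  (34 - 47.5455)^2 = 183.4793
  (58 - 47.5455)^2 = 109.2975
  (83 - 47.5455)^2 = 1257.0248
  (27 - 47.5455)^2 = 422.1157
Step 3: Sum of squared deviations = 6334.7273
Step 4: Sample variance = 6334.7273 / 10 = 633.4727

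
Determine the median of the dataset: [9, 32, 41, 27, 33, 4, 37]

32

Step 1: Sort the data in ascending order: [4, 9, 27, 32, 33, 37, 41]
Step 2: The number of values is n = 7.
Step 3: Since n is odd, the median is the middle value at position 4: 32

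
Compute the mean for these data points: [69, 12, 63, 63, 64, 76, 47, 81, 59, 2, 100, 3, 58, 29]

51.8571

Step 1: Sum all values: 69 + 12 + 63 + 63 + 64 + 76 + 47 + 81 + 59 + 2 + 100 + 3 + 58 + 29 = 726
Step 2: Count the number of values: n = 14
Step 3: Mean = sum / n = 726 / 14 = 51.8571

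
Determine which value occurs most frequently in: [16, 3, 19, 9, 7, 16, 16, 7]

16

Step 1: Count the frequency of each value:
  3: appears 1 time(s)
  7: appears 2 time(s)
  9: appears 1 time(s)
  16: appears 3 time(s)
  19: appears 1 time(s)
Step 2: The value 16 appears most frequently (3 times).
Step 3: Mode = 16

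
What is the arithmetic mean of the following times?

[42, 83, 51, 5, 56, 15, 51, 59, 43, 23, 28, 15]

39.25

Step 1: Sum all values: 42 + 83 + 51 + 5 + 56 + 15 + 51 + 59 + 43 + 23 + 28 + 15 = 471
Step 2: Count the number of values: n = 12
Step 3: Mean = sum / n = 471 / 12 = 39.25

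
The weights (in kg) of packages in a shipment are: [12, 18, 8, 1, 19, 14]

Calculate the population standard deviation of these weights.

6.1373

Step 1: Compute the mean: 12
Step 2: Sum of squared deviations from the mean: 226
Step 3: Population variance = 226 / 6 = 37.6667
Step 4: Standard deviation = sqrt(37.6667) = 6.1373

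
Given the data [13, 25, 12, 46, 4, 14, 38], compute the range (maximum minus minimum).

42

Step 1: Identify the maximum value: max = 46
Step 2: Identify the minimum value: min = 4
Step 3: Range = max - min = 46 - 4 = 42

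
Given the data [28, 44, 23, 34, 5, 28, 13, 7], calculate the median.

25.5

Step 1: Sort the data in ascending order: [5, 7, 13, 23, 28, 28, 34, 44]
Step 2: The number of values is n = 8.
Step 3: Since n is even, the median is the average of positions 4 and 5:
  Median = (23 + 28) / 2 = 25.5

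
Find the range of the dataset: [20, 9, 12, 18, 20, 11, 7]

13

Step 1: Identify the maximum value: max = 20
Step 2: Identify the minimum value: min = 7
Step 3: Range = max - min = 20 - 7 = 13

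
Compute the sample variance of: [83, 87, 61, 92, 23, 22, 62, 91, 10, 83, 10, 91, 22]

1154.3974

Step 1: Compute the mean: (83 + 87 + 61 + 92 + 23 + 22 + 62 + 91 + 10 + 83 + 10 + 91 + 22) / 13 = 56.6923
Step 2: Compute squared deviations from the mean:
  (83 - 56.6923)^2 = 692.0947
  (87 - 56.6923)^2 = 918.5562
  (61 - 56.6923)^2 = 18.5562
  (92 - 56.6923)^2 = 1246.6331
  (23 - 56.6923)^2 = 1135.1716
  (22 - 56.6923)^2 = 1203.5562
  (62 - 56.6923)^2 = 28.1716
  (91 - 56.6923)^2 = 1177.0178
  (10 - 56.6923)^2 = 2180.1716
  (83 - 56.6923)^2 = 692.0947
  (10 - 56.6923)^2 = 2180.1716
  (91 - 56.6923)^2 = 1177.0178
  (22 - 56.6923)^2 = 1203.5562
Step 3: Sum of squared deviations = 13852.7692
Step 4: Sample variance = 13852.7692 / 12 = 1154.3974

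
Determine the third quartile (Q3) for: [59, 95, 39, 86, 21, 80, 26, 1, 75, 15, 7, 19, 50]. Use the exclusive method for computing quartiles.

77.5

Step 1: Sort the data: [1, 7, 15, 19, 21, 26, 39, 50, 59, 75, 80, 86, 95]
Step 2: n = 13
Step 3: Using the exclusive quartile method:
  Q1 = 17
  Q2 (median) = 39
  Q3 = 77.5
  IQR = Q3 - Q1 = 77.5 - 17 = 60.5
Step 4: Q3 = 77.5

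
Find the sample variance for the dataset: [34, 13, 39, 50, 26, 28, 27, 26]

118.5536

Step 1: Compute the mean: (34 + 13 + 39 + 50 + 26 + 28 + 27 + 26) / 8 = 30.375
Step 2: Compute squared deviations from the mean:
  (34 - 30.375)^2 = 13.1406
  (13 - 30.375)^2 = 301.8906
  (39 - 30.375)^2 = 74.3906
  (50 - 30.375)^2 = 385.1406
  (26 - 30.375)^2 = 19.1406
  (28 - 30.375)^2 = 5.6406
  (27 - 30.375)^2 = 11.3906
  (26 - 30.375)^2 = 19.1406
Step 3: Sum of squared deviations = 829.875
Step 4: Sample variance = 829.875 / 7 = 118.5536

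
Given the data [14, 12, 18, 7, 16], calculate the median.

14

Step 1: Sort the data in ascending order: [7, 12, 14, 16, 18]
Step 2: The number of values is n = 5.
Step 3: Since n is odd, the median is the middle value at position 3: 14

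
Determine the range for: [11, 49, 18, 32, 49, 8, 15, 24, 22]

41

Step 1: Identify the maximum value: max = 49
Step 2: Identify the minimum value: min = 8
Step 3: Range = max - min = 49 - 8 = 41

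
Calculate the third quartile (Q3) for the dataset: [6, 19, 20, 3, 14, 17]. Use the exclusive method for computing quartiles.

19.25

Step 1: Sort the data: [3, 6, 14, 17, 19, 20]
Step 2: n = 6
Step 3: Using the exclusive quartile method:
  Q1 = 5.25
  Q2 (median) = 15.5
  Q3 = 19.25
  IQR = Q3 - Q1 = 19.25 - 5.25 = 14
Step 4: Q3 = 19.25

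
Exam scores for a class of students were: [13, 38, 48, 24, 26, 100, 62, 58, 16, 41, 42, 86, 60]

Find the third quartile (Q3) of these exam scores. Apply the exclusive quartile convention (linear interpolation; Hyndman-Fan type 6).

61

Step 1: Sort the data: [13, 16, 24, 26, 38, 41, 42, 48, 58, 60, 62, 86, 100]
Step 2: n = 13
Step 3: Using the exclusive quartile method:
  Q1 = 25
  Q2 (median) = 42
  Q3 = 61
  IQR = Q3 - Q1 = 61 - 25 = 36
Step 4: Q3 = 61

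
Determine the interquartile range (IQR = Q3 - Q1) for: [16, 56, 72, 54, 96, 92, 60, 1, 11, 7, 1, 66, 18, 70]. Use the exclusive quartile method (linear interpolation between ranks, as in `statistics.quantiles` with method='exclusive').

60.5

Step 1: Sort the data: [1, 1, 7, 11, 16, 18, 54, 56, 60, 66, 70, 72, 92, 96]
Step 2: n = 14
Step 3: Using the exclusive quartile method:
  Q1 = 10
  Q2 (median) = 55
  Q3 = 70.5
  IQR = Q3 - Q1 = 70.5 - 10 = 60.5
Step 4: IQR = 60.5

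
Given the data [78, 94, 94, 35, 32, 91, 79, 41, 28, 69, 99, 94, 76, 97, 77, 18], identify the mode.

94

Step 1: Count the frequency of each value:
  18: appears 1 time(s)
  28: appears 1 time(s)
  32: appears 1 time(s)
  35: appears 1 time(s)
  41: appears 1 time(s)
  69: appears 1 time(s)
  76: appears 1 time(s)
  77: appears 1 time(s)
  78: appears 1 time(s)
  79: appears 1 time(s)
  91: appears 1 time(s)
  94: appears 3 time(s)
  97: appears 1 time(s)
  99: appears 1 time(s)
Step 2: The value 94 appears most frequently (3 times).
Step 3: Mode = 94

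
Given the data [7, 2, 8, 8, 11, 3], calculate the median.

7.5

Step 1: Sort the data in ascending order: [2, 3, 7, 8, 8, 11]
Step 2: The number of values is n = 6.
Step 3: Since n is even, the median is the average of positions 3 and 4:
  Median = (7 + 8) / 2 = 7.5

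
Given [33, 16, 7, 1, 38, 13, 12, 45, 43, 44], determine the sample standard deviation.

17.0346

Step 1: Compute the mean: 25.2
Step 2: Sum of squared deviations from the mean: 2611.6
Step 3: Sample variance = 2611.6 / 9 = 290.1778
Step 4: Standard deviation = sqrt(290.1778) = 17.0346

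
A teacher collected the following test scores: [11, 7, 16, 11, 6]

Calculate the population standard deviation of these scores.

3.544

Step 1: Compute the mean: 10.2
Step 2: Sum of squared deviations from the mean: 62.8
Step 3: Population variance = 62.8 / 5 = 12.56
Step 4: Standard deviation = sqrt(12.56) = 3.544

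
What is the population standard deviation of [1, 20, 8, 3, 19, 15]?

7.461

Step 1: Compute the mean: 11
Step 2: Sum of squared deviations from the mean: 334
Step 3: Population variance = 334 / 6 = 55.6667
Step 4: Standard deviation = sqrt(55.6667) = 7.461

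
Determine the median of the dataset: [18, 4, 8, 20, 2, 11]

9.5

Step 1: Sort the data in ascending order: [2, 4, 8, 11, 18, 20]
Step 2: The number of values is n = 6.
Step 3: Since n is even, the median is the average of positions 3 and 4:
  Median = (8 + 11) / 2 = 9.5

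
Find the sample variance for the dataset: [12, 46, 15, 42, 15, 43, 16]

246

Step 1: Compute the mean: (12 + 46 + 15 + 42 + 15 + 43 + 16) / 7 = 27
Step 2: Compute squared deviations from the mean:
  (12 - 27)^2 = 225
  (46 - 27)^2 = 361
  (15 - 27)^2 = 144
  (42 - 27)^2 = 225
  (15 - 27)^2 = 144
  (43 - 27)^2 = 256
  (16 - 27)^2 = 121
Step 3: Sum of squared deviations = 1476
Step 4: Sample variance = 1476 / 6 = 246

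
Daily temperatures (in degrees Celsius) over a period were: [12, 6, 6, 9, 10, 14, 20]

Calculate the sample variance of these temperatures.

24.3333

Step 1: Compute the mean: (12 + 6 + 6 + 9 + 10 + 14 + 20) / 7 = 11
Step 2: Compute squared deviations from the mean:
  (12 - 11)^2 = 1
  (6 - 11)^2 = 25
  (6 - 11)^2 = 25
  (9 - 11)^2 = 4
  (10 - 11)^2 = 1
  (14 - 11)^2 = 9
  (20 - 11)^2 = 81
Step 3: Sum of squared deviations = 146
Step 4: Sample variance = 146 / 6 = 24.3333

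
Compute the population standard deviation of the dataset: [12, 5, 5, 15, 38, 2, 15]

11.2304

Step 1: Compute the mean: 13.1429
Step 2: Sum of squared deviations from the mean: 882.8571
Step 3: Population variance = 882.8571 / 7 = 126.1224
Step 4: Standard deviation = sqrt(126.1224) = 11.2304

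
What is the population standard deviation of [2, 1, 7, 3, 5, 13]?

4.0173

Step 1: Compute the mean: 5.1667
Step 2: Sum of squared deviations from the mean: 96.8333
Step 3: Population variance = 96.8333 / 6 = 16.1389
Step 4: Standard deviation = sqrt(16.1389) = 4.0173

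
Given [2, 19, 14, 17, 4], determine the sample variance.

59.7

Step 1: Compute the mean: (2 + 19 + 14 + 17 + 4) / 5 = 11.2
Step 2: Compute squared deviations from the mean:
  (2 - 11.2)^2 = 84.64
  (19 - 11.2)^2 = 60.84
  (14 - 11.2)^2 = 7.84
  (17 - 11.2)^2 = 33.64
  (4 - 11.2)^2 = 51.84
Step 3: Sum of squared deviations = 238.8
Step 4: Sample variance = 238.8 / 4 = 59.7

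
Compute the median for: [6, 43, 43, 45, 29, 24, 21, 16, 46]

29

Step 1: Sort the data in ascending order: [6, 16, 21, 24, 29, 43, 43, 45, 46]
Step 2: The number of values is n = 9.
Step 3: Since n is odd, the median is the middle value at position 5: 29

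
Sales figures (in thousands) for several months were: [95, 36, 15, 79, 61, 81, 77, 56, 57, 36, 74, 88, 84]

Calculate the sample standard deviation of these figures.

23.8174

Step 1: Compute the mean: 64.5385
Step 2: Sum of squared deviations from the mean: 6807.2308
Step 3: Sample variance = 6807.2308 / 12 = 567.2692
Step 4: Standard deviation = sqrt(567.2692) = 23.8174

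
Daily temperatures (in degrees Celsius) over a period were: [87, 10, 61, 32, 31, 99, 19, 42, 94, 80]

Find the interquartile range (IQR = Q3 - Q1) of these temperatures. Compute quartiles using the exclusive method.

60.75

Step 1: Sort the data: [10, 19, 31, 32, 42, 61, 80, 87, 94, 99]
Step 2: n = 10
Step 3: Using the exclusive quartile method:
  Q1 = 28
  Q2 (median) = 51.5
  Q3 = 88.75
  IQR = Q3 - Q1 = 88.75 - 28 = 60.75
Step 4: IQR = 60.75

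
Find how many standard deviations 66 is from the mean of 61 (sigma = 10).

0.5

Step 1: Recall the z-score formula: z = (x - mu) / sigma
Step 2: Substitute values: z = (66 - 61) / 10
Step 3: z = 5 / 10 = 0.5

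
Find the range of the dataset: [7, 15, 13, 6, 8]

9

Step 1: Identify the maximum value: max = 15
Step 2: Identify the minimum value: min = 6
Step 3: Range = max - min = 15 - 6 = 9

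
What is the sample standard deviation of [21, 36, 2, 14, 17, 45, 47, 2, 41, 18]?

16.879

Step 1: Compute the mean: 24.3
Step 2: Sum of squared deviations from the mean: 2564.1
Step 3: Sample variance = 2564.1 / 9 = 284.9
Step 4: Standard deviation = sqrt(284.9) = 16.879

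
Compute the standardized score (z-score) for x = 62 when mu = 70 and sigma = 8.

-1

Step 1: Recall the z-score formula: z = (x - mu) / sigma
Step 2: Substitute values: z = (62 - 70) / 8
Step 3: z = -8 / 8 = -1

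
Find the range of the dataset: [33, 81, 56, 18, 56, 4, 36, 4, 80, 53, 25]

77

Step 1: Identify the maximum value: max = 81
Step 2: Identify the minimum value: min = 4
Step 3: Range = max - min = 81 - 4 = 77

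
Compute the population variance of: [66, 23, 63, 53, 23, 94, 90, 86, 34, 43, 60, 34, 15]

655.4675

Step 1: Compute the mean: (66 + 23 + 63 + 53 + 23 + 94 + 90 + 86 + 34 + 43 + 60 + 34 + 15) / 13 = 52.6154
Step 2: Compute squared deviations from the mean:
  (66 - 52.6154)^2 = 179.1479
  (23 - 52.6154)^2 = 877.071
  (63 - 52.6154)^2 = 107.8402
  (53 - 52.6154)^2 = 0.1479
  (23 - 52.6154)^2 = 877.071
  (94 - 52.6154)^2 = 1712.6864
  (90 - 52.6154)^2 = 1397.6095
  (86 - 52.6154)^2 = 1114.5325
  (34 - 52.6154)^2 = 346.5325
  (43 - 52.6154)^2 = 92.4556
  (60 - 52.6154)^2 = 54.5325
  (34 - 52.6154)^2 = 346.5325
  (15 - 52.6154)^2 = 1414.9172
Step 3: Sum of squared deviations = 8521.0769
Step 4: Population variance = 8521.0769 / 13 = 655.4675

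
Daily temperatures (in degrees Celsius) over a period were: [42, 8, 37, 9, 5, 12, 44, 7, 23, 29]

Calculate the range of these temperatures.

39

Step 1: Identify the maximum value: max = 44
Step 2: Identify the minimum value: min = 5
Step 3: Range = max - min = 44 - 5 = 39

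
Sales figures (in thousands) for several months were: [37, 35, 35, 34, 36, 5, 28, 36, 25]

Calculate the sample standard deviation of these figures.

10.2524

Step 1: Compute the mean: 30.1111
Step 2: Sum of squared deviations from the mean: 840.8889
Step 3: Sample variance = 840.8889 / 8 = 105.1111
Step 4: Standard deviation = sqrt(105.1111) = 10.2524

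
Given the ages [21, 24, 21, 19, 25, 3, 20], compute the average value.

19

Step 1: Sum all values: 21 + 24 + 21 + 19 + 25 + 3 + 20 = 133
Step 2: Count the number of values: n = 7
Step 3: Mean = sum / n = 133 / 7 = 19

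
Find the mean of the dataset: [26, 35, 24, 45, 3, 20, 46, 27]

28.25

Step 1: Sum all values: 26 + 35 + 24 + 45 + 3 + 20 + 46 + 27 = 226
Step 2: Count the number of values: n = 8
Step 3: Mean = sum / n = 226 / 8 = 28.25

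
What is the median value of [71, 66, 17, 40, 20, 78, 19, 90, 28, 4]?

34

Step 1: Sort the data in ascending order: [4, 17, 19, 20, 28, 40, 66, 71, 78, 90]
Step 2: The number of values is n = 10.
Step 3: Since n is even, the median is the average of positions 5 and 6:
  Median = (28 + 40) / 2 = 34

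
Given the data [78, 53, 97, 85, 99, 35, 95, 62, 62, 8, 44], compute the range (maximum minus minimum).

91

Step 1: Identify the maximum value: max = 99
Step 2: Identify the minimum value: min = 8
Step 3: Range = max - min = 99 - 8 = 91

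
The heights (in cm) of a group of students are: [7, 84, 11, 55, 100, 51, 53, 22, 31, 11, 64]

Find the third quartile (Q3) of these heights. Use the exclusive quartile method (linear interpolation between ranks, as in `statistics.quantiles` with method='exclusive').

64

Step 1: Sort the data: [7, 11, 11, 22, 31, 51, 53, 55, 64, 84, 100]
Step 2: n = 11
Step 3: Using the exclusive quartile method:
  Q1 = 11
  Q2 (median) = 51
  Q3 = 64
  IQR = Q3 - Q1 = 64 - 11 = 53
Step 4: Q3 = 64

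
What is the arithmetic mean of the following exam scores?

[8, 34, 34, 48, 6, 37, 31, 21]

27.375

Step 1: Sum all values: 8 + 34 + 34 + 48 + 6 + 37 + 31 + 21 = 219
Step 2: Count the number of values: n = 8
Step 3: Mean = sum / n = 219 / 8 = 27.375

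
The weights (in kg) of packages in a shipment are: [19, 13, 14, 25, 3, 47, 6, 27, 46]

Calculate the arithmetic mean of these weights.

22.2222

Step 1: Sum all values: 19 + 13 + 14 + 25 + 3 + 47 + 6 + 27 + 46 = 200
Step 2: Count the number of values: n = 9
Step 3: Mean = sum / n = 200 / 9 = 22.2222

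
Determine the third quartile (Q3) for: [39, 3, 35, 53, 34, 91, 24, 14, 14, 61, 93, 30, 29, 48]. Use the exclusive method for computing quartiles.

55

Step 1: Sort the data: [3, 14, 14, 24, 29, 30, 34, 35, 39, 48, 53, 61, 91, 93]
Step 2: n = 14
Step 3: Using the exclusive quartile method:
  Q1 = 21.5
  Q2 (median) = 34.5
  Q3 = 55
  IQR = Q3 - Q1 = 55 - 21.5 = 33.5
Step 4: Q3 = 55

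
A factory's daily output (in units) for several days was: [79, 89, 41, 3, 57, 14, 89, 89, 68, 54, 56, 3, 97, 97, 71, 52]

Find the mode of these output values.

89

Step 1: Count the frequency of each value:
  3: appears 2 time(s)
  14: appears 1 time(s)
  41: appears 1 time(s)
  52: appears 1 time(s)
  54: appears 1 time(s)
  56: appears 1 time(s)
  57: appears 1 time(s)
  68: appears 1 time(s)
  71: appears 1 time(s)
  79: appears 1 time(s)
  89: appears 3 time(s)
  97: appears 2 time(s)
Step 2: The value 89 appears most frequently (3 times).
Step 3: Mode = 89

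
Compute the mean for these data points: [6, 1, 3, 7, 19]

7.2

Step 1: Sum all values: 6 + 1 + 3 + 7 + 19 = 36
Step 2: Count the number of values: n = 5
Step 3: Mean = sum / n = 36 / 5 = 7.2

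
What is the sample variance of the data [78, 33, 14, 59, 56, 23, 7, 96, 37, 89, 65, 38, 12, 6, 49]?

864.5524

Step 1: Compute the mean: (78 + 33 + 14 + 59 + 56 + 23 + 7 + 96 + 37 + 89 + 65 + 38 + 12 + 6 + 49) / 15 = 44.1333
Step 2: Compute squared deviations from the mean:
  (78 - 44.1333)^2 = 1146.9511
  (33 - 44.1333)^2 = 123.9511
  (14 - 44.1333)^2 = 908.0178
  (59 - 44.1333)^2 = 221.0178
  (56 - 44.1333)^2 = 140.8178
  (23 - 44.1333)^2 = 446.6178
  (7 - 44.1333)^2 = 1378.8844
  (96 - 44.1333)^2 = 2690.1511
  (37 - 44.1333)^2 = 50.8844
  (89 - 44.1333)^2 = 2013.0178
  (65 - 44.1333)^2 = 435.4178
  (38 - 44.1333)^2 = 37.6178
  (12 - 44.1333)^2 = 1032.5511
  (6 - 44.1333)^2 = 1454.1511
  (49 - 44.1333)^2 = 23.6844
Step 3: Sum of squared deviations = 12103.7333
Step 4: Sample variance = 12103.7333 / 14 = 864.5524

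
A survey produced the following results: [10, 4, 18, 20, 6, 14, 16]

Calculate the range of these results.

16

Step 1: Identify the maximum value: max = 20
Step 2: Identify the minimum value: min = 4
Step 3: Range = max - min = 20 - 4 = 16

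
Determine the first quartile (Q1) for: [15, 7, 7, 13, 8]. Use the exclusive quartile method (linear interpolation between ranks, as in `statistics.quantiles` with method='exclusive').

7

Step 1: Sort the data: [7, 7, 8, 13, 15]
Step 2: n = 5
Step 3: Using the exclusive quartile method:
  Q1 = 7
  Q2 (median) = 8
  Q3 = 14
  IQR = Q3 - Q1 = 14 - 7 = 7
Step 4: Q1 = 7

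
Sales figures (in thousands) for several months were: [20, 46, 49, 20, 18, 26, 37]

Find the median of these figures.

26

Step 1: Sort the data in ascending order: [18, 20, 20, 26, 37, 46, 49]
Step 2: The number of values is n = 7.
Step 3: Since n is odd, the median is the middle value at position 4: 26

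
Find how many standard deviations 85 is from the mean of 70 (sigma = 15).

1

Step 1: Recall the z-score formula: z = (x - mu) / sigma
Step 2: Substitute values: z = (85 - 70) / 15
Step 3: z = 15 / 15 = 1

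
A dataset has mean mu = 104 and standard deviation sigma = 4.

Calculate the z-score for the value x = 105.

0.25

Step 1: Recall the z-score formula: z = (x - mu) / sigma
Step 2: Substitute values: z = (105 - 104) / 4
Step 3: z = 1 / 4 = 0.25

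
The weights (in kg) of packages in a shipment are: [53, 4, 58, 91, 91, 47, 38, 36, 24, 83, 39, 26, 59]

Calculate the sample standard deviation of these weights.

26.525

Step 1: Compute the mean: 49.9231
Step 2: Sum of squared deviations from the mean: 8442.9231
Step 3: Sample variance = 8442.9231 / 12 = 703.5769
Step 4: Standard deviation = sqrt(703.5769) = 26.525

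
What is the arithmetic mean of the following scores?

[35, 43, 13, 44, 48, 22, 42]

35.2857

Step 1: Sum all values: 35 + 43 + 13 + 44 + 48 + 22 + 42 = 247
Step 2: Count the number of values: n = 7
Step 3: Mean = sum / n = 247 / 7 = 35.2857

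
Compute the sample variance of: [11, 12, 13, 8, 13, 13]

3.8667

Step 1: Compute the mean: (11 + 12 + 13 + 8 + 13 + 13) / 6 = 11.6667
Step 2: Compute squared deviations from the mean:
  (11 - 11.6667)^2 = 0.4444
  (12 - 11.6667)^2 = 0.1111
  (13 - 11.6667)^2 = 1.7778
  (8 - 11.6667)^2 = 13.4444
  (13 - 11.6667)^2 = 1.7778
  (13 - 11.6667)^2 = 1.7778
Step 3: Sum of squared deviations = 19.3333
Step 4: Sample variance = 19.3333 / 5 = 3.8667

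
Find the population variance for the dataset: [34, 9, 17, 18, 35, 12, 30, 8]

107.7344

Step 1: Compute the mean: (34 + 9 + 17 + 18 + 35 + 12 + 30 + 8) / 8 = 20.375
Step 2: Compute squared deviations from the mean:
  (34 - 20.375)^2 = 185.6406
  (9 - 20.375)^2 = 129.3906
  (17 - 20.375)^2 = 11.3906
  (18 - 20.375)^2 = 5.6406
  (35 - 20.375)^2 = 213.8906
  (12 - 20.375)^2 = 70.1406
  (30 - 20.375)^2 = 92.6406
  (8 - 20.375)^2 = 153.1406
Step 3: Sum of squared deviations = 861.875
Step 4: Population variance = 861.875 / 8 = 107.7344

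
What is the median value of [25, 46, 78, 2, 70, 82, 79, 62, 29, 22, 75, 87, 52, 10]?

57

Step 1: Sort the data in ascending order: [2, 10, 22, 25, 29, 46, 52, 62, 70, 75, 78, 79, 82, 87]
Step 2: The number of values is n = 14.
Step 3: Since n is even, the median is the average of positions 7 and 8:
  Median = (52 + 62) / 2 = 57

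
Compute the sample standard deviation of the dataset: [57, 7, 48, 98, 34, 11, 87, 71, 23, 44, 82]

30.9337

Step 1: Compute the mean: 51.0909
Step 2: Sum of squared deviations from the mean: 9568.9091
Step 3: Sample variance = 9568.9091 / 10 = 956.8909
Step 4: Standard deviation = sqrt(956.8909) = 30.9337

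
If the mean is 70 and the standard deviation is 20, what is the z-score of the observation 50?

-1

Step 1: Recall the z-score formula: z = (x - mu) / sigma
Step 2: Substitute values: z = (50 - 70) / 20
Step 3: z = -20 / 20 = -1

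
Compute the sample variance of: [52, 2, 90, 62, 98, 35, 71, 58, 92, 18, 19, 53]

966.8788

Step 1: Compute the mean: (52 + 2 + 90 + 62 + 98 + 35 + 71 + 58 + 92 + 18 + 19 + 53) / 12 = 54.1667
Step 2: Compute squared deviations from the mean:
  (52 - 54.1667)^2 = 4.6944
  (2 - 54.1667)^2 = 2721.3611
  (90 - 54.1667)^2 = 1284.0278
  (62 - 54.1667)^2 = 61.3611
  (98 - 54.1667)^2 = 1921.3611
  (35 - 54.1667)^2 = 367.3611
  (71 - 54.1667)^2 = 283.3611
  (58 - 54.1667)^2 = 14.6944
  (92 - 54.1667)^2 = 1431.3611
  (18 - 54.1667)^2 = 1308.0278
  (19 - 54.1667)^2 = 1236.6944
  (53 - 54.1667)^2 = 1.3611
Step 3: Sum of squared deviations = 10635.6667
Step 4: Sample variance = 10635.6667 / 11 = 966.8788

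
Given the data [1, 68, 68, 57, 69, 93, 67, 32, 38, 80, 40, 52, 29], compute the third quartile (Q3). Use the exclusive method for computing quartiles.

68.5

Step 1: Sort the data: [1, 29, 32, 38, 40, 52, 57, 67, 68, 68, 69, 80, 93]
Step 2: n = 13
Step 3: Using the exclusive quartile method:
  Q1 = 35
  Q2 (median) = 57
  Q3 = 68.5
  IQR = Q3 - Q1 = 68.5 - 35 = 33.5
Step 4: Q3 = 68.5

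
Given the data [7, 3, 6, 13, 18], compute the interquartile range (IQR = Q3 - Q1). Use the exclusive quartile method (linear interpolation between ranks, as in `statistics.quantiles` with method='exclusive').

11

Step 1: Sort the data: [3, 6, 7, 13, 18]
Step 2: n = 5
Step 3: Using the exclusive quartile method:
  Q1 = 4.5
  Q2 (median) = 7
  Q3 = 15.5
  IQR = Q3 - Q1 = 15.5 - 4.5 = 11
Step 4: IQR = 11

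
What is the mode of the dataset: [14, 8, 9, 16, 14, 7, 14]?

14

Step 1: Count the frequency of each value:
  7: appears 1 time(s)
  8: appears 1 time(s)
  9: appears 1 time(s)
  14: appears 3 time(s)
  16: appears 1 time(s)
Step 2: The value 14 appears most frequently (3 times).
Step 3: Mode = 14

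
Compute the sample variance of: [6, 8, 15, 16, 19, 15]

25.3667

Step 1: Compute the mean: (6 + 8 + 15 + 16 + 19 + 15) / 6 = 13.1667
Step 2: Compute squared deviations from the mean:
  (6 - 13.1667)^2 = 51.3611
  (8 - 13.1667)^2 = 26.6944
  (15 - 13.1667)^2 = 3.3611
  (16 - 13.1667)^2 = 8.0278
  (19 - 13.1667)^2 = 34.0278
  (15 - 13.1667)^2 = 3.3611
Step 3: Sum of squared deviations = 126.8333
Step 4: Sample variance = 126.8333 / 5 = 25.3667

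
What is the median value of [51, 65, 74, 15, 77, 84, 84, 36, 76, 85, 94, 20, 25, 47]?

69.5

Step 1: Sort the data in ascending order: [15, 20, 25, 36, 47, 51, 65, 74, 76, 77, 84, 84, 85, 94]
Step 2: The number of values is n = 14.
Step 3: Since n is even, the median is the average of positions 7 and 8:
  Median = (65 + 74) / 2 = 69.5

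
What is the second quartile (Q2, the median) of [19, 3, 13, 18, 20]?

18

Step 1: Sort the data: [3, 13, 18, 19, 20]
Step 2: n = 5
Step 3: Q2 is the median. Since n is odd, it is the middle value at position 3: 18
Step 4: Q2 = 18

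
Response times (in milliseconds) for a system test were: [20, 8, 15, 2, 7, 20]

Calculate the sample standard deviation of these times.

7.4565

Step 1: Compute the mean: 12
Step 2: Sum of squared deviations from the mean: 278
Step 3: Sample variance = 278 / 5 = 55.6
Step 4: Standard deviation = sqrt(55.6) = 7.4565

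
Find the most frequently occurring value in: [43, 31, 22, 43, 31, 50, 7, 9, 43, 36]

43

Step 1: Count the frequency of each value:
  7: appears 1 time(s)
  9: appears 1 time(s)
  22: appears 1 time(s)
  31: appears 2 time(s)
  36: appears 1 time(s)
  43: appears 3 time(s)
  50: appears 1 time(s)
Step 2: The value 43 appears most frequently (3 times).
Step 3: Mode = 43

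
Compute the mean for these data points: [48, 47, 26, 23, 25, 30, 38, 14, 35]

31.7778

Step 1: Sum all values: 48 + 47 + 26 + 23 + 25 + 30 + 38 + 14 + 35 = 286
Step 2: Count the number of values: n = 9
Step 3: Mean = sum / n = 286 / 9 = 31.7778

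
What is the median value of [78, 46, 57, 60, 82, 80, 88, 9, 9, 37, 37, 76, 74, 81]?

67

Step 1: Sort the data in ascending order: [9, 9, 37, 37, 46, 57, 60, 74, 76, 78, 80, 81, 82, 88]
Step 2: The number of values is n = 14.
Step 3: Since n is even, the median is the average of positions 7 and 8:
  Median = (60 + 74) / 2 = 67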